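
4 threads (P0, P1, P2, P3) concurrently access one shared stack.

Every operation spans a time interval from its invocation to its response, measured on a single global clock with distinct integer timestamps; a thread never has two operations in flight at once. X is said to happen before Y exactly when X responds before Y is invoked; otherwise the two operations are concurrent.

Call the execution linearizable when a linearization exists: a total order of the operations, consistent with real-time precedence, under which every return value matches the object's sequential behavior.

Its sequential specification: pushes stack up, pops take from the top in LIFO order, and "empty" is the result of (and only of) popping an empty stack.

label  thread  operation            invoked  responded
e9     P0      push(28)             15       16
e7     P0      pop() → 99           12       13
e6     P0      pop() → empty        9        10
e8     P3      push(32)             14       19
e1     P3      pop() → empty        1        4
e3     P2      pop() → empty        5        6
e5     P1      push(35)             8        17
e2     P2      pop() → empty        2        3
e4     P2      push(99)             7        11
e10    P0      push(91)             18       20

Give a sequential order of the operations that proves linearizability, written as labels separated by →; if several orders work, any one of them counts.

1. e1 pop() → empty, leaving stack <>
2. e2 pop() → empty, leaving stack <>
3. e3 pop() → empty, leaving stack <>
4. e6 pop() → empty, leaving stack <>
5. e4 push(99), leaving stack <99>
6. e7 pop() → 99, leaving stack <>
7. e5 push(35), leaving stack <35>
8. e8 push(32), leaving stack <35,32>
9. e9 push(28), leaving stack <35,32,28>
10. e10 push(91), leaving stack <35,32,28,91>

e1 → e2 → e3 → e6 → e4 → e7 → e5 → e8 → e9 → e10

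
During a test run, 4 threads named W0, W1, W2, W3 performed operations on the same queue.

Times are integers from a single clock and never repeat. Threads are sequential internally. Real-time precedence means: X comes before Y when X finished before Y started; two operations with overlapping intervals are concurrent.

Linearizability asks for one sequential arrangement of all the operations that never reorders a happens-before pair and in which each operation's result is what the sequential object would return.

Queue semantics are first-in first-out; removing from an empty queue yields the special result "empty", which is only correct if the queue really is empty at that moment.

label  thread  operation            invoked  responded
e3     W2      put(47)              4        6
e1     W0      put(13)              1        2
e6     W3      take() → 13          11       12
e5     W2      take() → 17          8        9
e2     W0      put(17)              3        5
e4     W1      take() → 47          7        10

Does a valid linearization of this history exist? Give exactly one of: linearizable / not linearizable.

the violation lands at event 10, e4's response at time 10: events 1..9 linearize, events 1..10 do not
no legal order exists: 4 real-time-consistent candidates over 5 completed queue operations, all rejected
take e1, e2, e3, e4, e5: step 4 already fails, because e4 take() → 47 cannot occur there
take e1, e2, e3, e5, e4: step 4 already fails, because e5 take() → 17 cannot occur there

not linearizable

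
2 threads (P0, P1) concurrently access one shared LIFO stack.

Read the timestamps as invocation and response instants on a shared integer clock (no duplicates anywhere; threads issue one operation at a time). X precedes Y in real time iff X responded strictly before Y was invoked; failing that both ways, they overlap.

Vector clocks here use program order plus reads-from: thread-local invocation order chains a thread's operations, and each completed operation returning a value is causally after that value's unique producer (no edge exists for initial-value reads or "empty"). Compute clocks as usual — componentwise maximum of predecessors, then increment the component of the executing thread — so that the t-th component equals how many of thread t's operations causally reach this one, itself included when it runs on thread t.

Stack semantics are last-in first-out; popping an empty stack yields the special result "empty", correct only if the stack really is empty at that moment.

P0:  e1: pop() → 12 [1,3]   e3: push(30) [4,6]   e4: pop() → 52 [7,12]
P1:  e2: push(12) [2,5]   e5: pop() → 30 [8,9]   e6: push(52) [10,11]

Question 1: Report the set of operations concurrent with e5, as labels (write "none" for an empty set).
Answer: e4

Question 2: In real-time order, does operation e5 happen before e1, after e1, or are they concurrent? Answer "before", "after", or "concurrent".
Answer: after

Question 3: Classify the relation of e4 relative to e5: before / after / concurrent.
Answer: concurrent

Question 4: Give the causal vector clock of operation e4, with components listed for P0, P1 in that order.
Answer: (3, 3)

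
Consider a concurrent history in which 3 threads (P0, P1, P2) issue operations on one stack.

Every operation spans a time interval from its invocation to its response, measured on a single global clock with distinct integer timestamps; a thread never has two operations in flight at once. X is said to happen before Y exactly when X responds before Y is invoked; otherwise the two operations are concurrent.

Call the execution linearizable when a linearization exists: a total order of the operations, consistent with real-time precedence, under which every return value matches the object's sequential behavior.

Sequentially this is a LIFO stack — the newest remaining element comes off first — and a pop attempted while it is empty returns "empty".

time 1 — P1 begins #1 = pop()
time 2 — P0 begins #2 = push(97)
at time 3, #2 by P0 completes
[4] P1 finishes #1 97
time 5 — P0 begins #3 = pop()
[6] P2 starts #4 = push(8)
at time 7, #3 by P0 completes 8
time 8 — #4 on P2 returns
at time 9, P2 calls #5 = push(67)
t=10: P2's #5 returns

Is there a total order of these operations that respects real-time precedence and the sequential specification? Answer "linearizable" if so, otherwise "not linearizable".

witness order: #2, #1, #4, #3, #5
1. #2 push(97), leaving stack <97>
2. #1 pop() → 97, leaving stack <>
3. #4 push(8), leaving stack <8>
4. #3 pop() → 8, leaving stack <>
5. #5 push(67), leaving stack <67>

linearizable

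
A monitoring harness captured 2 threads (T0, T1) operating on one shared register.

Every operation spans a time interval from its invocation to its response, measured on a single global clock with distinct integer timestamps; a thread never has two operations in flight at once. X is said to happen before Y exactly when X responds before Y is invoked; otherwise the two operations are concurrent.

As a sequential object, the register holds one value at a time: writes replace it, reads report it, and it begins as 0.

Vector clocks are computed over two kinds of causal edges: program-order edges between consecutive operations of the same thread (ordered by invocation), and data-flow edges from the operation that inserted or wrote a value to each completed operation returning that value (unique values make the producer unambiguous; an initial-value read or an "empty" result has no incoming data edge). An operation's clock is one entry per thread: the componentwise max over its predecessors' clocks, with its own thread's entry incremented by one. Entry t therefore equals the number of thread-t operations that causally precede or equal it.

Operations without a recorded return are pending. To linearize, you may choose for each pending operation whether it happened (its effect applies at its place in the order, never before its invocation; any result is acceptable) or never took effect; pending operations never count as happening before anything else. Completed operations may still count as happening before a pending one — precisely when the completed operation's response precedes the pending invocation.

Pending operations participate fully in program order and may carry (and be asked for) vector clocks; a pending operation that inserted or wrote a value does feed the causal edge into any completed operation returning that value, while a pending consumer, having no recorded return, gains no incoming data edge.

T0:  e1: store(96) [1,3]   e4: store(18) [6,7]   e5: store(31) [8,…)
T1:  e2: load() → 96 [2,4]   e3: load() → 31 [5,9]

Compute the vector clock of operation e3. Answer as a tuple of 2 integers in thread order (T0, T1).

(3, 2)

VC(e1, invoked at 1): no causal predecessors; +1 on T0 → (1, 0)
from VC(e1)=(1, 0), e2 (invoked 2) maxes components and bumps T1 → (1, 1)
from VC(e1)=(1, 0), e4 (invoked 6) maxes components and bumps T0 → (2, 0)
from VC(e4)=(2, 0), e5 (invoked 8) maxes components and bumps T0 → (3, 0)
from VC(e2)=(1, 1), VC(e5)=(3, 0), e3 (invoked 5) maxes components and bumps T1 → (3, 2)
target: VC(e3) = (3, 2)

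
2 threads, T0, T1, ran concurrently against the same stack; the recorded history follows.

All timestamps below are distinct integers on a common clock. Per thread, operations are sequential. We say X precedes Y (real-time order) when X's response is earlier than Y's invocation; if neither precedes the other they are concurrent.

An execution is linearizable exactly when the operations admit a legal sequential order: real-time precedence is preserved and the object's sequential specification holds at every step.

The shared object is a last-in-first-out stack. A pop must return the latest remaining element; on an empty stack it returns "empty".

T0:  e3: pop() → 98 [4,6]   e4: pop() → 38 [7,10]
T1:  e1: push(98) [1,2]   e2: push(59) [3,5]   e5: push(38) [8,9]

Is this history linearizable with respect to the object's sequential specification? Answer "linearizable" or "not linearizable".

linearizable

one valid linearization: e1, e3, e2, e5, e4
1. e1 push(98), leaving stack <98>
2. e3 pop() → 98, leaving stack <>
3. e2 push(59), leaving stack <59>
4. e5 push(38), leaving stack <59,38>
5. e4 pop() → 38, leaving stack <59>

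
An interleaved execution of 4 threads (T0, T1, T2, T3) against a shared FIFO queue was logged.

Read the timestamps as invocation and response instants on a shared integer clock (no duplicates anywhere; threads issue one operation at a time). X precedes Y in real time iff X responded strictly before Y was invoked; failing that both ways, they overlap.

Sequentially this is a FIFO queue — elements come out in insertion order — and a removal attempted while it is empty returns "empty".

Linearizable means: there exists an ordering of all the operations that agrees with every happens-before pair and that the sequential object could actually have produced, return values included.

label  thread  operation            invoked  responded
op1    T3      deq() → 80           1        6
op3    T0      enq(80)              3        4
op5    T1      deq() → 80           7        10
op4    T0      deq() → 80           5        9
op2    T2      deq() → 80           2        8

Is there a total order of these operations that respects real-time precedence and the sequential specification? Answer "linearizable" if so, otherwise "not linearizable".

the violation lands at event 8, op2's response at time 8: events 1..7 linearize, events 1..8 do not
every one of the 6 real-time-consistent orders over 3 completed FIFO queue ops fails the sequential spec
completion choices over the 2 pending operations (op4, op5) were checked; none helps
e.g. op1, op2, op3 (pending dropped): illegal at step 1, since op1 deq() → 80 cannot apply there
e.g. op1, op3, op2 (pending dropped): illegal at step 1, since op1 deq() → 80 cannot apply there

not linearizable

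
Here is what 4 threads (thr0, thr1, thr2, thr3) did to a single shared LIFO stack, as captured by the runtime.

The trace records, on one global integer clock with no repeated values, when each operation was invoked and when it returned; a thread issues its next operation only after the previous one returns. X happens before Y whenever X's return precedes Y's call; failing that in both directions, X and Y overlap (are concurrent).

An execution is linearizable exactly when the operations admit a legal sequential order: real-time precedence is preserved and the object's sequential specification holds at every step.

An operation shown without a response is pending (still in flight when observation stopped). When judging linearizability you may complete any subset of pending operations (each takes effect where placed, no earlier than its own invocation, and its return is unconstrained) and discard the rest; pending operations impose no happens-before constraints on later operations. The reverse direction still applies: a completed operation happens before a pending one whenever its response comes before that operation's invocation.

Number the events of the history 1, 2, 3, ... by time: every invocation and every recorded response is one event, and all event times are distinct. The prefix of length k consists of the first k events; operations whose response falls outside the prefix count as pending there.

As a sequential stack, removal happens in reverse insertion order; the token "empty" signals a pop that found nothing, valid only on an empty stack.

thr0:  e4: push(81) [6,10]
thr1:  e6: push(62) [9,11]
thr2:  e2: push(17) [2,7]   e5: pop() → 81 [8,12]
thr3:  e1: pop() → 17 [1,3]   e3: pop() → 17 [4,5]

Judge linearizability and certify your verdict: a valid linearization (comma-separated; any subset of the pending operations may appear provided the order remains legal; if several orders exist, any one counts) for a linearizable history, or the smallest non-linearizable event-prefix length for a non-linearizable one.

cut after 4 events: linearizable; cut after 5 events (e3 responds, time 5): not linearizable
the completed operations (2 total) allow one real-time order; the LIFO stack replay rejects it
no escape via the 1 pending operation (e2): every completion choice fails
for example e1, e3 (pending dropped) fails at step 1: e1 pop() → 17 is not legal there

not linearizable — minimal violating prefix: 5 events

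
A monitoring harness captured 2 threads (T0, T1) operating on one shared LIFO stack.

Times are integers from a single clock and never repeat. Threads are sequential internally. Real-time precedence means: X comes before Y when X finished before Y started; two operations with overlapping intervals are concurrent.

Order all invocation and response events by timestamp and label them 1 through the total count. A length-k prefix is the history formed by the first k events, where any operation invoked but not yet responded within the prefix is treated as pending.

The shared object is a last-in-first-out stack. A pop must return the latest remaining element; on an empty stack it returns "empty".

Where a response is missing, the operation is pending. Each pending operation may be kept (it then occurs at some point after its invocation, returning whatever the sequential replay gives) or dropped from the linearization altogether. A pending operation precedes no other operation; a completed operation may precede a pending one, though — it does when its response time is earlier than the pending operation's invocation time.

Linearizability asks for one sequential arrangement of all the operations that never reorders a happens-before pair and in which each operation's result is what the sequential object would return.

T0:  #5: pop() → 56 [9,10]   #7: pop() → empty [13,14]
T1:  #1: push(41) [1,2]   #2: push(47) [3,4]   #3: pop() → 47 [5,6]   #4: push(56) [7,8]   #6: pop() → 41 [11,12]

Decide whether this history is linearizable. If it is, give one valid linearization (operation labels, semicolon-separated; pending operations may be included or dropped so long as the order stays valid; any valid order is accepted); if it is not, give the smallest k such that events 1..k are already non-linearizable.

linearizable — witness: #1; #2; #3; #4; #5; #6; #7

1. #1 push(41), leaving stack <41>
2. #2 push(47), leaving stack <41,47>
3. #3 pop() → 47, leaving stack <41>
4. #4 push(56), leaving stack <41,56>
5. #5 pop() → 56, leaving stack <41>
6. #6 pop() → 41, leaving stack <>
7. #7 pop() → empty, leaving stack <>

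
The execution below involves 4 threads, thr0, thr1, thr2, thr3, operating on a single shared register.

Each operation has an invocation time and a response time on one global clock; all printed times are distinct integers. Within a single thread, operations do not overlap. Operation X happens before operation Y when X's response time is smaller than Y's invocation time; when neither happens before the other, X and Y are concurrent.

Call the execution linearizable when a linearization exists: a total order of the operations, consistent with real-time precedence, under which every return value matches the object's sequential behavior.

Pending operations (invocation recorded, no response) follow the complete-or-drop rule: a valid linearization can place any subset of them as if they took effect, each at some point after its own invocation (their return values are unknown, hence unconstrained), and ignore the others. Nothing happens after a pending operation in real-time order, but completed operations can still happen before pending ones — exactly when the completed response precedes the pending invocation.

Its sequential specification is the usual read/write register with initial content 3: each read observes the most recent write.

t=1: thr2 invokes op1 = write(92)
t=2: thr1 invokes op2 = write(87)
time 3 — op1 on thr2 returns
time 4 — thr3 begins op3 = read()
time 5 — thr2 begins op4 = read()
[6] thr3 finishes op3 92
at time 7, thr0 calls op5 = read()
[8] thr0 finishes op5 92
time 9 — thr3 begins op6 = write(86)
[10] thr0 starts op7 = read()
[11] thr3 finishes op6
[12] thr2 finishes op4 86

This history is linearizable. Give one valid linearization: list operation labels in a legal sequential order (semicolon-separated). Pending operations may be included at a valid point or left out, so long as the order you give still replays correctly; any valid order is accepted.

op1; op3; op5; op2; op6; op4

1. op1 write(92), leaving value 92
2. op3 read() → 92, leaving value 92
3. op5 read() → 92, leaving value 92
4. op2 write(87) (pending, included), leaving value 87
5. op6 write(86), leaving value 86
6. op4 read() → 86, leaving value 86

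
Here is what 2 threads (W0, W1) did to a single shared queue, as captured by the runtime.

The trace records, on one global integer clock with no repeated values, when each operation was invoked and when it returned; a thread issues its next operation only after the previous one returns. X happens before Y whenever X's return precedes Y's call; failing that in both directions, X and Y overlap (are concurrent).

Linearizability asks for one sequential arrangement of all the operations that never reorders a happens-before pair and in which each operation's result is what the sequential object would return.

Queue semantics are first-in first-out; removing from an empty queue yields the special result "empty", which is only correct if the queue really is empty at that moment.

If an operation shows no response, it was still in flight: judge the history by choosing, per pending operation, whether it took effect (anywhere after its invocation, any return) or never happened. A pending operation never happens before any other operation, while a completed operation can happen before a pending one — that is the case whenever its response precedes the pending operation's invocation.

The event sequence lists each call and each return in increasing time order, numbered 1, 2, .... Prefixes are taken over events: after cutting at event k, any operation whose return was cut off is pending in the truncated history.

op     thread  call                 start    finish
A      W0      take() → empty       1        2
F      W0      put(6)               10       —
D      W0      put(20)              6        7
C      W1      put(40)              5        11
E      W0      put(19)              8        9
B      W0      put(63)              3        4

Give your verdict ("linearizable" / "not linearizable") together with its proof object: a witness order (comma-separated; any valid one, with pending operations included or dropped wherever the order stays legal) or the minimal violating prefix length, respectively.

linearizable — witness: A, B, C, D, E

1. A take() → empty, leaving queue <>
2. B put(63), leaving queue <63>
3. C put(40), leaving queue <63,40>
4. D put(20), leaving queue <63,40,20>
5. E put(19), leaving queue <63,40,20,19>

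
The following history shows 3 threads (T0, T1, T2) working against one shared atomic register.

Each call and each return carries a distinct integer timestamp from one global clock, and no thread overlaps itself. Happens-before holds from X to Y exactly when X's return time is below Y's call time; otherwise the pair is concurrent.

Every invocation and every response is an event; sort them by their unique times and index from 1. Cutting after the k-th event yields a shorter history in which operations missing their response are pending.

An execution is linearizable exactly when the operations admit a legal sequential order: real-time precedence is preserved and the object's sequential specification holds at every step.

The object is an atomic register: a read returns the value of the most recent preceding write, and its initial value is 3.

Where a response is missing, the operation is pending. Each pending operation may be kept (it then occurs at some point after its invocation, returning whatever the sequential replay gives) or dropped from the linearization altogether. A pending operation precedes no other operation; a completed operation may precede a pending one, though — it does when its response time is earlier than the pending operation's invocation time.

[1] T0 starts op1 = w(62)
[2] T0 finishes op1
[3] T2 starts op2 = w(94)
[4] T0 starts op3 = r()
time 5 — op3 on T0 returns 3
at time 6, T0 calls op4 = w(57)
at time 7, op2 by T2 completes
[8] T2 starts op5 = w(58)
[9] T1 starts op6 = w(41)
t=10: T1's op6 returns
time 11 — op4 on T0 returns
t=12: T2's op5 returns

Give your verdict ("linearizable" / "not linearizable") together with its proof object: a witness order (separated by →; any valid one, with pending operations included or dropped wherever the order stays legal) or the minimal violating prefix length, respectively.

already the first 5 events (up to op3's response at time 5) admit no linearization; the first 4 still do
a single order respects real time; the 2 completed atomic register operations fail replay along it
including or dropping the 1 pending operation (op2) in any combination fails
one such order, op1, op3 (pending dropped), breaks at step 2 where op3 r() → 3 is illegal

not linearizable — minimal violating prefix: 5 events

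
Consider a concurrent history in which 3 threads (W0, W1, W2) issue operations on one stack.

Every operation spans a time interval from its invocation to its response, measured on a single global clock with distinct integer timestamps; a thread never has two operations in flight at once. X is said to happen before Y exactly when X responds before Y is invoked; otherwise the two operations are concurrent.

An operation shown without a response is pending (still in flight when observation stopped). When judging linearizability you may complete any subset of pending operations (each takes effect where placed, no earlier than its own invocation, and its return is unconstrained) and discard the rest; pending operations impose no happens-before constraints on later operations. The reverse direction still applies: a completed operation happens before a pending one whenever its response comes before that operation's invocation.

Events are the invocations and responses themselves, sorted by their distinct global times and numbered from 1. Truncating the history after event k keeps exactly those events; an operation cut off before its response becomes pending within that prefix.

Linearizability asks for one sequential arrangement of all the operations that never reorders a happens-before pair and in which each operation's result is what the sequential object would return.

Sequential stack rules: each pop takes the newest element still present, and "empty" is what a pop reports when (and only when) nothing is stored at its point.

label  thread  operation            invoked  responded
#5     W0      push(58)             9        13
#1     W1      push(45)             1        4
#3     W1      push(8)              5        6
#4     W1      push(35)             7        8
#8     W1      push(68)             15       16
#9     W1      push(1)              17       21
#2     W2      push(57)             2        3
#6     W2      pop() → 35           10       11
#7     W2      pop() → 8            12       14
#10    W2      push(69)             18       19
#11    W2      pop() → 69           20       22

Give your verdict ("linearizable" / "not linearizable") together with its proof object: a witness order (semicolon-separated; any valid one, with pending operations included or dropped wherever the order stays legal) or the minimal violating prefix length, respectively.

linearizable — witness: #1; #2; #3; #4; #6; #7; #5; #8; #9; #10; #11

after step 1 (#1 push(45)): stack <45>
after step 2 (#2 push(57)): stack <45,57>
after step 3 (#3 push(8)): stack <45,57,8>
after step 4 (#4 push(35)): stack <45,57,8,35>
after step 5 (#6 pop() → 35): stack <45,57,8>
after step 6 (#7 pop() → 8): stack <45,57>
after step 7 (#5 push(58)): stack <45,57,58>
after step 8 (#8 push(68)): stack <45,57,58,68>
after step 9 (#9 push(1)): stack <45,57,58,68,1>
after step 10 (#10 push(69)): stack <45,57,58,68,1,69>
after step 11 (#11 pop() → 69): stack <45,57,58,68,1>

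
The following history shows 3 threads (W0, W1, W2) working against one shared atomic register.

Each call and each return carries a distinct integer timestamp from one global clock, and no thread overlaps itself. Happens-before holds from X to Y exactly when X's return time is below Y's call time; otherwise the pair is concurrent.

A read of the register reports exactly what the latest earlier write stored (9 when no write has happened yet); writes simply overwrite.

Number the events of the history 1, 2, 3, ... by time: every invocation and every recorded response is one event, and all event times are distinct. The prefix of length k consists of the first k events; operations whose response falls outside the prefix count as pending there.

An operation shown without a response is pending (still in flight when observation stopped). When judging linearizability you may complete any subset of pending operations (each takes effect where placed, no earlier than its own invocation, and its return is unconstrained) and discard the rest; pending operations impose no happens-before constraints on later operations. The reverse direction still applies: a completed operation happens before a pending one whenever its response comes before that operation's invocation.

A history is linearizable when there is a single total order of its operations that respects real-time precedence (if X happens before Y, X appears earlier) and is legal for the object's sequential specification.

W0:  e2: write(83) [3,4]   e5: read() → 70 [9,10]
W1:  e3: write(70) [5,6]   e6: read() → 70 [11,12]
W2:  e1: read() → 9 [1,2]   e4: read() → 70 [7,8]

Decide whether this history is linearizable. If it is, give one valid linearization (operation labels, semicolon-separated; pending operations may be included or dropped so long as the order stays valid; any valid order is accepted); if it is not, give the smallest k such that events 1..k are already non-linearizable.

step 1: e1 read() → 9 — value 9
step 2: e2 write(83) — value 83
step 3: e3 write(70) — value 70
step 4: e4 read() → 70 — value 70
step 5: e5 read() → 70 — value 70
step 6: e6 read() → 70 — value 70

linearizable — witness: e1; e2; e3; e4; e5; e6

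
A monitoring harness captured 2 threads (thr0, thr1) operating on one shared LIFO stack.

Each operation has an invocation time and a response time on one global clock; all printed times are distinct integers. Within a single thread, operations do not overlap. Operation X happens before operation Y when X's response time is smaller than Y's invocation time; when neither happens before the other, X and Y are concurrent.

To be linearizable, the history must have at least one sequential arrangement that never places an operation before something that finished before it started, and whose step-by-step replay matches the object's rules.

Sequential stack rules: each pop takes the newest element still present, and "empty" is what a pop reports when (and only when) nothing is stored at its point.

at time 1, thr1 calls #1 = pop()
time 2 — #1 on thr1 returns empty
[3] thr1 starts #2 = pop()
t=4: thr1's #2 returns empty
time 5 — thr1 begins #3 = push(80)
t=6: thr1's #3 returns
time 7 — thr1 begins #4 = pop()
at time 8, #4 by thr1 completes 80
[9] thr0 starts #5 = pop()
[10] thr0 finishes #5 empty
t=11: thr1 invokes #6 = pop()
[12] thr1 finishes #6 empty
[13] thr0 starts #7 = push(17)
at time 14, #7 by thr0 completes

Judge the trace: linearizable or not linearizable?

witness order: #1, #2, #3, #4, #5, #6, #7
after step 1 (#1 pop() → empty): stack <>
after step 2 (#2 pop() → empty): stack <>
after step 3 (#3 push(80)): stack <80>
after step 4 (#4 pop() → 80): stack <>
after step 5 (#5 pop() → empty): stack <>
after step 6 (#6 pop() → empty): stack <>
after step 7 (#7 push(17)): stack <17>

linearizable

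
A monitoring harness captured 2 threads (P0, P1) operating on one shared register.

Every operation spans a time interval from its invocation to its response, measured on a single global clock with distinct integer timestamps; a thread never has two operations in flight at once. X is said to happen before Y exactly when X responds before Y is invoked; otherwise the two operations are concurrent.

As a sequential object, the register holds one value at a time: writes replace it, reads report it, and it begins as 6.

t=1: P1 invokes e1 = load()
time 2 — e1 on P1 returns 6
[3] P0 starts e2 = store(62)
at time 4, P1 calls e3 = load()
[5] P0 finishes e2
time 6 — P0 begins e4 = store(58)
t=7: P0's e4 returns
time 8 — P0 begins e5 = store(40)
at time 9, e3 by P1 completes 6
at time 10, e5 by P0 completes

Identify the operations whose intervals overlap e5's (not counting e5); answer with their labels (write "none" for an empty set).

overlap test against e5 [8,10]: concurrent iff the interval meets 8..10
e1 [1,2]: before
e2 [3,5]: before
e3 [4,9]: concurrent
e4 [6,7]: before

e3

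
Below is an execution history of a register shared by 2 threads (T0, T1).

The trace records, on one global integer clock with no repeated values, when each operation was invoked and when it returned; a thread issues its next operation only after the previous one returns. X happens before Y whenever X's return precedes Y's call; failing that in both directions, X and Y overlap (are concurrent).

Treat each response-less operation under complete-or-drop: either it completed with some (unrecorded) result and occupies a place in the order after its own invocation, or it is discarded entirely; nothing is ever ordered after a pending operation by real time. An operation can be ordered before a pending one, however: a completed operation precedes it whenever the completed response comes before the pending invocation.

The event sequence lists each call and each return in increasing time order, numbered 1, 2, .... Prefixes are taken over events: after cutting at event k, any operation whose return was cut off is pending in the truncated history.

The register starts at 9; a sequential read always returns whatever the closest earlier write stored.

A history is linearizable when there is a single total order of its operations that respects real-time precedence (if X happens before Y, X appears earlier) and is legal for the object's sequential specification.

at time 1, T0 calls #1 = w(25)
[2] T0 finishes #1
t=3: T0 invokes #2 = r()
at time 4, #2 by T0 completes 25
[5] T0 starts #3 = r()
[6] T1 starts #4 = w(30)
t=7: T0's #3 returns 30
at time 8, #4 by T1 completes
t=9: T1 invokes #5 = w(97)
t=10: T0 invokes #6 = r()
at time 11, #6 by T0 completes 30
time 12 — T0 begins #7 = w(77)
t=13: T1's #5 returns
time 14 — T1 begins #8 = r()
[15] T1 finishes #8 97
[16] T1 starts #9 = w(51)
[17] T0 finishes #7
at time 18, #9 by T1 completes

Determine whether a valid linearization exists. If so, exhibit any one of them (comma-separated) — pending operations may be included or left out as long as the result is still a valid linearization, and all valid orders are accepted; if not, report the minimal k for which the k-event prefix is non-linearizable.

step 1: #1 w(25) — value 25
step 2: #2 r() → 25 — value 25
step 3: #4 w(30) — value 30
step 4: #3 r() → 30 — value 30
step 5: #6 r() → 30 — value 30
step 6: #5 w(97) — value 97
step 7: #8 r() → 97 — value 97
step 8: #7 w(77) — value 77
step 9: #9 w(51) — value 51

linearizable — witness: #1, #2, #4, #3, #6, #5, #8, #7, #9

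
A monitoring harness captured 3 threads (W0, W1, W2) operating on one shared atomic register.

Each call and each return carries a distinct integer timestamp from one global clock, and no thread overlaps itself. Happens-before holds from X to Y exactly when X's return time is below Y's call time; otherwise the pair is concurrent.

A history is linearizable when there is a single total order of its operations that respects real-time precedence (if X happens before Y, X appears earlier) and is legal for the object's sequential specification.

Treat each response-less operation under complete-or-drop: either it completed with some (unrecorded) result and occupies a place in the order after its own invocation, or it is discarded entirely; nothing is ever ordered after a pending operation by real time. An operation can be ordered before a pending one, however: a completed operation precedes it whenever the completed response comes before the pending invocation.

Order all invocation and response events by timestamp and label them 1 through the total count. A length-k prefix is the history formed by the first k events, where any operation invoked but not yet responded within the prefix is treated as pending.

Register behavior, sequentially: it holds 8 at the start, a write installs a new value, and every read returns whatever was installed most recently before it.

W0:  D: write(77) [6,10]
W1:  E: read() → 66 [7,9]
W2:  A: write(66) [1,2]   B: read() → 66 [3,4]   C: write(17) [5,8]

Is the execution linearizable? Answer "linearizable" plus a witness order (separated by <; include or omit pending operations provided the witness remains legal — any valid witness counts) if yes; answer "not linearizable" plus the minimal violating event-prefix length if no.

after step 1 (A write(66)): value 66
after step 2 (B read() → 66): value 66
after step 3 (E read() → 66): value 66
after step 4 (C write(17)): value 17
after step 5 (D write(77)): value 77

linearizable — witness: A < B < E < C < D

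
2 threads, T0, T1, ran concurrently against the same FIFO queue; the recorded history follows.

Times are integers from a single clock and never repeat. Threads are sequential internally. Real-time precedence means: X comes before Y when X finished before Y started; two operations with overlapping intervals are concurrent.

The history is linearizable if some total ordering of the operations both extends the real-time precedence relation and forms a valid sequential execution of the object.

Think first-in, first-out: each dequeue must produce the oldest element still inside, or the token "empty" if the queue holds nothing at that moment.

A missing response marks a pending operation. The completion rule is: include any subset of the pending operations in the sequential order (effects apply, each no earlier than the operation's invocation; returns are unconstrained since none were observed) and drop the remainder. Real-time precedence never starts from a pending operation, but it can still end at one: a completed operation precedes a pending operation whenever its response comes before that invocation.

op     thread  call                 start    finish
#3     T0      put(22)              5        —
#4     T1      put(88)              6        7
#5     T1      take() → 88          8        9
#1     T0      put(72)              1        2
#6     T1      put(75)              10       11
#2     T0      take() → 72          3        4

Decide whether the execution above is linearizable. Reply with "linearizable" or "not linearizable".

linearizable

a witness: #1, #2, #4, #3, #5, #6
1. #1 put(72), leaving queue <72>
2. #2 take() → 72, leaving queue <>
3. #4 put(88), leaving queue <88>
4. #3 put(22) (pending, included), leaving queue <88,22>
5. #5 take() → 88, leaving queue <22>
6. #6 put(75), leaving queue <22,75>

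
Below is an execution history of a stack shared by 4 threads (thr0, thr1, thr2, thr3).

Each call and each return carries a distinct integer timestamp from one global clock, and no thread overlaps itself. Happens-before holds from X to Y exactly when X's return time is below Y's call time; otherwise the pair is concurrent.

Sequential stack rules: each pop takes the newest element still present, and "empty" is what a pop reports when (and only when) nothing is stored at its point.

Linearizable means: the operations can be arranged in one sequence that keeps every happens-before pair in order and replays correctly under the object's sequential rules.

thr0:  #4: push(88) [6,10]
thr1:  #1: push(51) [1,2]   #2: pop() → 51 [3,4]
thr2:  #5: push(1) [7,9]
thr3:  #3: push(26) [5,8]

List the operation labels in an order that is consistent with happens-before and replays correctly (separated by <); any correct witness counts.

1. #1 push(51), leaving stack <51>
2. #2 pop() → 51, leaving stack <>
3. #3 push(26), leaving stack <26>
4. #4 push(88), leaving stack <26,88>
5. #5 push(1), leaving stack <26,88,1>

#1 < #2 < #3 < #4 < #5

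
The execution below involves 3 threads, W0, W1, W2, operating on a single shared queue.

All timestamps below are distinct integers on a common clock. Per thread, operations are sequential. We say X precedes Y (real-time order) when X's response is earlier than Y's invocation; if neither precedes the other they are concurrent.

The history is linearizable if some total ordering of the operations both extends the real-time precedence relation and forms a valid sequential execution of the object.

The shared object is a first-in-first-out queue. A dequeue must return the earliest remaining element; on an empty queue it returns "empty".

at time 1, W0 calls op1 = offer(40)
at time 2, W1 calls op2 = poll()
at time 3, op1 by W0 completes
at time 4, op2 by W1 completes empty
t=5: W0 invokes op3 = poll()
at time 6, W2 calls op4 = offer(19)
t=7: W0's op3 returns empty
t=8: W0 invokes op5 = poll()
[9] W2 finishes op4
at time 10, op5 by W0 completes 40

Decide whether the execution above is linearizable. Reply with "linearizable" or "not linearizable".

prefix check: 1..6 passes, 1..7 fails once op3's time-7 response joins
3 completed operations, 2 real-time-consistent orders — every queue replay fails
no completion choice of the 1 pending operation (op4) rescues it — every subset was tried
sample order op1, op2, op3 (pending dropped) stalls at step 2 — op2 poll() → empty has no legal effect
sample order op2, op1, op3 (pending dropped) stalls at step 3 — op3 poll() → empty has no legal effect

not linearizable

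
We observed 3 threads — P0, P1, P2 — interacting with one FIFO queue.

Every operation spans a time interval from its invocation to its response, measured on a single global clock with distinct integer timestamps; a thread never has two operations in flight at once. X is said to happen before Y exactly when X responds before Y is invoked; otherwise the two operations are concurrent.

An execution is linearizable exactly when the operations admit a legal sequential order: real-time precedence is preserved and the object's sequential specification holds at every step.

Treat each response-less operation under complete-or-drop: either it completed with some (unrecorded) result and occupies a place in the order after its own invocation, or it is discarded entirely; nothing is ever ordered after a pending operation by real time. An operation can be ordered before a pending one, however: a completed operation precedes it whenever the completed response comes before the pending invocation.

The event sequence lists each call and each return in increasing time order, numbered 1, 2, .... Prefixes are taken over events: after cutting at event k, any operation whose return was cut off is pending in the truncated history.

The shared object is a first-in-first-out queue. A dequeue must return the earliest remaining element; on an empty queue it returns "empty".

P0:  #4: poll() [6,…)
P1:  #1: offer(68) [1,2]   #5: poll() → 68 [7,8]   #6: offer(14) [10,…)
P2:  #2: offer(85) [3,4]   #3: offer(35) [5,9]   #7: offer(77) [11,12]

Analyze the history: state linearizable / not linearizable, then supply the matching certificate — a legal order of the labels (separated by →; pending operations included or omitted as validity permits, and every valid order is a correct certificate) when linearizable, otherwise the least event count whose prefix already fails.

step 1: #1 offer(68) — queue <68>
step 2: #2 offer(85) — queue <68,85>
step 3: #3 offer(35) — queue <68,85,35>
step 4: #5 poll() → 68 — queue <85,35>
step 5: #4 poll() (pending, included) — queue <35>
step 6: #6 offer(14) (pending, included) — queue <35,14>
step 7: #7 offer(77) — queue <35,14,77>

linearizable — witness: #1 → #2 → #3 → #5 → #4 → #6 → #7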